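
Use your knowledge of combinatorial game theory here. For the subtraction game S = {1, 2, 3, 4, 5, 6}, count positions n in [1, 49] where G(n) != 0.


Subtraction set S = {1, 2, 3, 4, 5, 6}, so G(n) = n mod 7.
G(n) = 0 when n is a multiple of 7.
Multiples of 7 in [1, 49]: 7
N-positions (nonzero Grundy) = 49 - 7 = 42

42


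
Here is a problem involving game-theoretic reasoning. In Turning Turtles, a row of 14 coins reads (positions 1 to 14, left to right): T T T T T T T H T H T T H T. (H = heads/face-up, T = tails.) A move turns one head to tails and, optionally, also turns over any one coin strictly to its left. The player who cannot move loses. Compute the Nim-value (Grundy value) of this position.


Coins: T T T T T T T H T H T T H T
Key fact: a single head at position k behaves exactly like a Nim heap of size k (turning it to T and optionally flipping a coin at j < k corresponds to moving the heap from k to j, or to 0), and heads combine as a disjunctive sum (two heads at the same place would cancel, matching j XOR j = 0). So the Nim-value is the XOR of the 1-indexed positions of the heads.
Face-up positions (1-indexed): [8, 10, 13]
XOR 0 with 8: 0 XOR 8 = 8
XOR 8 with 10: 8 XOR 10 = 2
XOR 2 with 13: 2 XOR 13 = 15
Nim-value = 15

15


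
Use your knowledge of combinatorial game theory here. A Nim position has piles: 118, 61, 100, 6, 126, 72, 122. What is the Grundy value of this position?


We need the XOR (exclusive or) of all pile sizes.
After XOR-ing pile 1 (size 118): 0 XOR 118 = 118
After XOR-ing pile 2 (size 61): 118 XOR 61 = 75
After XOR-ing pile 3 (size 100): 75 XOR 100 = 47
After XOR-ing pile 4 (size 6): 47 XOR 6 = 41
After XOR-ing pile 5 (size 126): 41 XOR 126 = 87
After XOR-ing pile 6 (size 72): 87 XOR 72 = 31
After XOR-ing pile 7 (size 122): 31 XOR 122 = 101
The Nim-value of this position is 101.

101


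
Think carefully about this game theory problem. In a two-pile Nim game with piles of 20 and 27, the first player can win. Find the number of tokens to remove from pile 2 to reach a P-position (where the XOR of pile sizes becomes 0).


Piles: 20 and 27
Current XOR: 20 XOR 27 = 15 (non-zero, so this is an N-position).
To make the XOR zero, we need to find a move that balances the piles.
For pile 2 (size 27): target = 27 XOR 15 = 20
We reduce pile 2 from 27 to 20.
Tokens removed: 27 - 20 = 7
Verification: 20 XOR 20 = 0

7


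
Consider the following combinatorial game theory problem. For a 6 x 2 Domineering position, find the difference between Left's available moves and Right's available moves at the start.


Board is 6 x 2 (rows x cols).
Left (vertical) placements: (rows-1) * cols = 5 * 2 = 10
Right (horizontal) placements: rows * (cols-1) = 6 * 1 = 6
Advantage = Left - Right = 10 - 6 = 4

4


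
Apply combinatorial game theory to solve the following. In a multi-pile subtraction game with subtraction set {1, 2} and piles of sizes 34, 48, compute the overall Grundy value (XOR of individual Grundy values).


Subtraction set: {1, 2}
For this subtraction set, G(n) = n mod 3 (period = max + 1 = 3).
Pile 1 (size 34): G(34) = 34 mod 3 = 1
Pile 2 (size 48): G(48) = 48 mod 3 = 0
Total Grundy value = XOR of all: 1 XOR 0 = 1

1


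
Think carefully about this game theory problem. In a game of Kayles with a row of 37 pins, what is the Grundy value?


Kayles: a move removes 1 or 2 adjacent pins from a contiguous row.
Removing pins from a row of k leaves two independent rows (a, b) with a + b = k - 1 (one pin) or a + b = k - 2 (two pins); an end removal gives a = 0.
By Sprague-Grundy, G(k) = mex{ G(a) XOR G(b) } over all these splits. G(0) = 0.
G(1): splits (0,0):0^0=0 -> mex({0}) = 1
G(2): splits (0,1):0^1=1 (0,0):0^0=0 -> mex({0, 1}) = 2
G(3): splits (0,2):0^2=2 (1,1):1^1=0 (0,1):0^1=1 -> mex({0, 1, 2}) = 3
G(4): splits (0,3):0^3=3 (1,2):1^2=3 (0,2):0^2=2 (1,1):1^1=0 -> mex({0, 2, 3}) = 1
G(5): splits (0,4):0^1=1 (1,3):1^3=2 (2,2):2^2=0 (0,3):0^3=3 (1,2):1^2=3 -> mex({0, 1, 2, 3}) = 4
G(6) = mex({0, 1, 2, 4}) = 3
G(7) = mex({0, 1, 3, 4, 5}) = 2
G(8) = mex({0, 2, 3, 5, 6}) = 1
G(9) = mex({0, 1, 2, 3, 6, 7}) = 4
G(10) = mex({0, 1, 3, 4, 5, 7}) = 2
G(11) = mex({0, 1, 2, 3, 4, 5}) = 6
G(12) = mex({0, 1, 2, 3, 5, 6, 7}) = 4
G(13) = mex({0, 2, 3, 4, 6, 7}) = 1
G(14) = mex({0, 1, 4, 5, 6, 7}) = 2
G(15) = mex({0, 1, 2, 3, 4, 5, 6}) = 7
G(16) = mex({0, 2, 3, 5, 6, 7}) = 1
G(17) = mex({0, 1, 2, 3, 5, 6, 7}) = 4
G(18) = mex({0, 1, 2, 4, 5, 6}) = 3
G(19) = mex({0, 1, 3, 4, 5, 7}) = 2
G(20) = mex({0, 2, 3, 4, 5, 6, 7}) = 1
G(21) = mex({0, 1, 2, 3, 5, 6, 7}) = 4
G(22) = mex({0, 1, 2, 3, 4, 5, 7}) = 6
G(23) = mex({0, 1, 2, 3, 4, 5, 6}) = 7
G(24) = mex({0, 1, 2, 3, 5, 6, 7}) = 4
G(25) = mex({0, 2, 3, 4, 6, 7}) = 1
G(26) = mex({0, 1, 3, 4, 5, 6, 7}) = 2
G(27) = mex({0, 1, 2, 3, 4, 5, 6, 7}) = 8
G(28) = mex({0, 1, 2, 3, 4, 6, 7, 8}) = 5
G(29) = mex({0, 1, 2, 3, 5, 6, 7, 8, 9}) = 4
G(30) = mex({0, 1, 2, 3, 4, 5, 6, 9, 10}) = 7
G(31) = mex({0, 1, 3, 4, 5, 7, 10, 11}) = 2
G(32) = mex({0, 2, 3, 4, 5, 6, 7, 9, 11}) = 1
G(33) = mex({0, 1, 2, 3, 4, 5, 6, 7, 9, 12}) = 8
G(34) = mex({0, 1, 2, 3, 4, 5, 7, 8, 11, 12}) = 6
G(35) = mex({0, 1, 2, 3, 4, 5, 6, 8, 9, 10, 11}) = 7
G(36) = mex({0, 1, 2, 3, 5, 6, 7, 9, 10}) = 4
G(37) = mex({0, 2, 3, 4, 6, 7, 9, 10, 11, 12}) = 1
Therefore G(37) = 1.

1


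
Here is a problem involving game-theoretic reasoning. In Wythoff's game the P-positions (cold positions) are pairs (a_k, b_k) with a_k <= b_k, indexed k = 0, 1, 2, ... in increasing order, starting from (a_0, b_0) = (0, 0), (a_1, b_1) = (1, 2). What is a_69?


By Wythoff's theorem, a_k = floor(k * phi) and b_k = floor(k * phi^2) = a_k + k, where phi = (1 + sqrt(5))/2 is the golden ratio.
phi = (1 + sqrt(5))/2 = 1.618034
k = 69
k * phi = 69 * 1.618034 = 111.644345
a_69 = floor(k * phi) = 111

111


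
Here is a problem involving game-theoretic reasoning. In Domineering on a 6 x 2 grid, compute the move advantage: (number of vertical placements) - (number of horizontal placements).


Board is 6 x 2 (rows x cols).
Left (vertical) placements: (rows-1) * cols = 5 * 2 = 10
Right (horizontal) placements: rows * (cols-1) = 6 * 1 = 6
Advantage = Left - Right = 10 - 6 = 4

4


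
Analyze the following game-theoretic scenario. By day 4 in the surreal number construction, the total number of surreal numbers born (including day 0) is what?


Day 0: {|} = 0 is born. Count = 1.
Day n: the number of surreal numbers born by day n is 2^(n+1) - 1.
By day 0: 2^1 - 1 = 1
By day 1: 2^2 - 1 = 3
By day 2: 2^3 - 1 = 7
By day 3: 2^4 - 1 = 15
By day 4: 2^5 - 1 = 31
By day 4: 31 surreal numbers.

31


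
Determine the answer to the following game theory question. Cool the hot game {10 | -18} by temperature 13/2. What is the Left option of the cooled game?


Original game: {10 | -18} (a switch {a | b} with a > b).
Cooling by t (for t below the temperature (a - b)/2 = 14) taxes each move by t: {a | b} cooled by t is {a - t | b + t}.
Cooling amount: t = 13/2
Cooled Left option: 10 - 13/2 = 7/2
Cooled Right option: -18 + 13/2 = -23/2
Cooled game: {7/2 | -23/2}
Left option = 7/2

7/2


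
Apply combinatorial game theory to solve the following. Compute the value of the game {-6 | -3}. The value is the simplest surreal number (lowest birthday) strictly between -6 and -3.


Left options: {-6}, max = -6
Right options: {-3}, min = -3
All options are numbers and max(Left) < min(Right), so by the simplicity theorem the value is the simplest (earliest-born) number strictly between -6 and -3.
Integers -5 through -4 all lie strictly between -6 and -3.
Among integers, the simplest (lowest birthday = smallest |n|; 0 is born on day 0, +-n on day n) is -4.
No non-integer in the interval can be simpler: if x is a non-integer in the interval, then floor(x) or ceil(x) also lies in the interval (the interval contains an integer), and both are proper prefixes of x's sign expansion, i.e. born earlier. So the game value is -4.
Game value = -4

-4


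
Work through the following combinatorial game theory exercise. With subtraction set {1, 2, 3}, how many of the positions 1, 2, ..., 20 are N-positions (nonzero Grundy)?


Subtraction set S = {1, 2, 3}, so G(n) = n mod 4.
G(n) = 0 when n is a multiple of 4.
Multiples of 4 in [1, 20]: 5
N-positions (nonzero Grundy) = 20 - 5 = 15

15


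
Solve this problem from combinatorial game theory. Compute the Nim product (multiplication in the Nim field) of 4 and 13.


Nim multiplication is bilinear over XOR: (u XOR v) * w = (u*w) XOR (v*w).
So we split each operand into its bit components and XOR the pairwise Nim products.
4 = 4 (as XOR of powers of 2).
13 = 1 + 4 + 8 (as XOR of powers of 2).
Using the standard Nim-product table on single bits:
  2*2 = 3,   2*4 = 8,   2*8 = 12,
  4*4 = 6,   4*8 = 11,  8*8 = 13,
and  1*x = x (identity), k*l = l*k (commutative).
Pairwise Nim products:
  4 * 1 = 4
  4 * 4 = 6
  4 * 8 = 11
XOR them: 4 XOR 6 XOR 11 = 9.
Result: 4 * 13 = 9 (in Nim).

9


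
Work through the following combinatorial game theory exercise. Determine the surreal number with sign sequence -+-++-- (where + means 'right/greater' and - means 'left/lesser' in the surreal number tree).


Sign expansion: -+-++--
Rule: track bounds (lo, hi), initially (-inf, +inf). On '+', the current value becomes lo and we move to the simplest number in (value, hi): value + 1 if hi = +inf, otherwise the midpoint (value + hi)/2. On '-', the current value becomes hi and we move to value - 1 if lo = -inf, otherwise the midpoint (lo + value)/2.
Start at 0.
Step 1: sign = -, move left. Bounds: (-inf, 0). Value = -1
Step 2: sign = +, move right. Bounds: (-1, 0). Value = -1/2
Step 3: sign = -, move left. Bounds: (-1, -1/2). Value = -3/4
Step 4: sign = +, move right. Bounds: (-3/4, -1/2). Value = -5/8
Step 5: sign = +, move right. Bounds: (-5/8, -1/2). Value = -9/16
Step 6: sign = -, move left. Bounds: (-5/8, -9/16). Value = -19/32
Step 7: sign = -, move left. Bounds: (-5/8, -19/32). Value = -39/64
The surreal number with sign expansion -+-++-- is -39/64.

-39/64


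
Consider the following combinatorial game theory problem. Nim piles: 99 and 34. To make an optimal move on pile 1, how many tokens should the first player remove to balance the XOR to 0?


Piles: 99 and 34
Current XOR: 99 XOR 34 = 65 (non-zero, so this is an N-position).
To make the XOR zero, we need to find a move that balances the piles.
For pile 1 (size 99): target = 99 XOR 65 = 34
We reduce pile 1 from 99 to 34.
Tokens removed: 99 - 34 = 65
Verification: 34 XOR 34 = 0

65


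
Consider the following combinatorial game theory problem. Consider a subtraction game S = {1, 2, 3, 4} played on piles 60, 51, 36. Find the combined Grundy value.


Subtraction set: {1, 2, 3, 4}
For this subtraction set, G(n) = n mod 5 (period = max + 1 = 5).
Pile 1 (size 60): G(60) = 60 mod 5 = 0
Pile 2 (size 51): G(51) = 51 mod 5 = 1
Pile 3 (size 36): G(36) = 36 mod 5 = 1
Total Grundy value = XOR of all: 0 XOR 1 XOR 1 = 0

0


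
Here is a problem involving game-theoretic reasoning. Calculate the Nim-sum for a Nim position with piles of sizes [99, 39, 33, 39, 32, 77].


We need the XOR (exclusive or) of all pile sizes.
After XOR-ing pile 1 (size 99): 0 XOR 99 = 99
After XOR-ing pile 2 (size 39): 99 XOR 39 = 68
After XOR-ing pile 3 (size 33): 68 XOR 33 = 101
After XOR-ing pile 4 (size 39): 101 XOR 39 = 66
After XOR-ing pile 5 (size 32): 66 XOR 32 = 98
After XOR-ing pile 6 (size 77): 98 XOR 77 = 47
The Nim-value of this position is 47.

47


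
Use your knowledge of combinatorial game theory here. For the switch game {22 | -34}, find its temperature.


The game is {22 | -34}, a switch {a | b} with numbers a > b.
Cooling {a | b} by t gives {a - t | b + t}, which stops being hot when a - t = b + t, i.e. at t = (a - b)/2. So the temperature of a switch is (a - b)/2.
Temperature = (Left option - Right option) / 2
= (22 - (-34)) / 2
= 56 / 2
= 28

28


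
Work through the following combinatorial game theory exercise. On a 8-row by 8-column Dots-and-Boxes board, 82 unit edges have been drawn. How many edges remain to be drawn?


Grid: 8 x 8 boxes, i.e. 9 rows and 9 columns of dots.
Horizontal edges: (rows + 1) * cols = 9 * 8 = 72
Vertical edges: rows * (cols + 1) = 8 * 9 = 72
Total edges: 72 + 72 = 144
Edges drawn: 82
Remaining: 144 - 82 = 62

62


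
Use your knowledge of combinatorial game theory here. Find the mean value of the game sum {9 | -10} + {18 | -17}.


G1 = {9 | -10}, G2 = {18 | -17}
Each is a switch {a | b} with numbers a > b; its mean value is (a + b)/2, and mean value is additive over game sums: m(G1 + G2) = m(G1) + m(G2).
Mean of G1 = (9 + (-10))/2 = -1/2 = -1/2
Mean of G2 = (18 + (-17))/2 = 1/2 = 1/2
Mean of G1 + G2 = -1/2 + 1/2 = 0

0


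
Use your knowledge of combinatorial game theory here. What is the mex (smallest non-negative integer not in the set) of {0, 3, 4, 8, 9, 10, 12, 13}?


Set = {0, 3, 4, 8, 9, 10, 12, 13}
0 is in the set.
1 is NOT in the set. This is the mex.
mex = 1

1


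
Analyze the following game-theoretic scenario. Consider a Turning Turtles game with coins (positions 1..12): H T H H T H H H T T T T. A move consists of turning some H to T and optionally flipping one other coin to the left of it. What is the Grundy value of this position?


Coins: H T H H T H H H T T T T
Key fact: a single head at position k behaves exactly like a Nim heap of size k (turning it to T and optionally flipping a coin at j < k corresponds to moving the heap from k to j, or to 0), and heads combine as a disjunctive sum (two heads at the same place would cancel, matching j XOR j = 0). So the Nim-value is the XOR of the 1-indexed positions of the heads.
Face-up positions (1-indexed): [1, 3, 4, 6, 7, 8]
XOR 0 with 1: 0 XOR 1 = 1
XOR 1 with 3: 1 XOR 3 = 2
XOR 2 with 4: 2 XOR 4 = 6
XOR 6 with 6: 6 XOR 6 = 0
XOR 0 with 7: 0 XOR 7 = 7
XOR 7 with 8: 7 XOR 8 = 15
Nim-value = 15

15


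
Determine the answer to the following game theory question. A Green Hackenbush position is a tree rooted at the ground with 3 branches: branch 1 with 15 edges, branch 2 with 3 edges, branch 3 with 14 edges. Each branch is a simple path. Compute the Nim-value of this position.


The tree has 3 branches from the ground vertex.
In Green Hackenbush, the Nim-value of a simple path of length k is k.
Branch 1: length 15, Nim-value = 15
Branch 2: length 3, Nim-value = 3
Branch 3: length 14, Nim-value = 14
Total Nim-value = XOR of all branch values:
0 XOR 15 = 15
15 XOR 3 = 12
12 XOR 14 = 2
Nim-value of the tree = 2

2


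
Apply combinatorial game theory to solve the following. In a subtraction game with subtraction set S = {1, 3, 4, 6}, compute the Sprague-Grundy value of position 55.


The subtraction set is S = {1, 3, 4, 6}.
G(k) = mex{ G(k - s) : s in S, s <= k }. We compute iteratively: G(0) = 0.
G(1) = mex({0}) = 1
G(2) = mex({1}) = 0
G(3) = mex({0}) = 1
G(4) = mex({0, 1}) = 2
G(5) = mex({0, 1, 2}) = 3
G(6) = mex({0, 1, 3}) = 2
G(7) = mex({1, 2}) = 0
G(8) = mex({0, 2, 3}) = 1
G(9) = mex({1, 2, 3}) = 0
G(10) = mex({0, 2}) = 1
G(11) = mex({0, 1, 3}) = 2
G(12) = mex({0, 1, 2}) = 3
Observe that G(7)..G(12) = 0, 1, 0, 1, 2, 3 repeats G(0)..G(5) = 0, 1, 0, 1, 2, 3.
For k >= max(S) = 6, G(k) is determined by the previous 6 values G(k-6)..G(k-1); a window of 6 consecutive values has recurred shifted by 7, so by induction G(k + 7) = G(k) for all k >= 0: the sequence is periodic from the start with period 7.
One period: G(0..6) = 0, 1, 0, 1, 2, 3, 2.
55 mod 7 = 6, so G(55) = G(6) = 2.

2


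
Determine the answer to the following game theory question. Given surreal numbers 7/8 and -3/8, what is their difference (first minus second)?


x = 7/8, y = -3/8
Converting to common denominator: 8
x = 7/8, y = -3/8
x - y = 7/8 - -3/8 = 5/4

5/4


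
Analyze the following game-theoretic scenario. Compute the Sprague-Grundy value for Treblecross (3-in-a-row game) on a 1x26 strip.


Treblecross: place X on empty cells; 3-in-a-row wins.
Playing within two cells of an existing X lets the opponent win at once, so sensible play treats the cells i-2..i+2 around each X as dead. The player left with no safe cell loses, so this is a normal-play take-away game on strips of safe cells.
Placing X at cell i (0-indexed) of a strip of k safe cells leaves independent strips of sizes max(0, i-2) and max(0, k-i-3). Hence G(k) = mex{ G(max(0,i-2)) XOR G(max(0,k-i-3)) : 0 <= i < k }, with G(0) = 0.
G(1): splits (0,0):0^0=0 -> mex({0}) = 1
G(2): splits (0,0):0^0=0 -> mex({0}) = 1
G(3): splits (0,0):0^0=0 -> mex({0}) = 1
G(4): splits (0,1):0^1=1 (0,0):0^0=0 -> mex({0, 1}) = 2
G(5): splits (0,2):0^1=1 (0,1):0^1=1 (0,0):0^0=0 -> mex({0, 1}) = 2
G(6) = mex({1}) = 0
G(7) = mex({0, 1, 2}) = 3
G(8) = mex({0, 1, 2}) = 3
G(9) = mex({0, 2}) = 1
G(10) = mex({0, 2, 3}) = 1
G(11) = mex({0, 3}) = 1
G(12) = mex({1, 3}) = 0
G(13) = mex({0, 1, 2, 3}) = 4
G(14) = mex({0, 1, 2}) = 3
G(15) = mex({0, 1, 2}) = 3
G(16) = mex({0, 1, 2, 4}) = 3
G(17) = mex({0, 1, 3, 4}) = 2
G(18) = mex({0, 1, 3, 4}) = 2
G(19) = mex({0, 1, 3, 5}) = 2
G(20) = mex({0, 1, 2, 3, 5}) = 4
G(21) = mex({0, 1, 2, 3, 5}) = 4
G(22) = mex({1, 2, 6}) = 0
G(23) = mex({0, 1, 2, 3, 4, 6}) = 5
G(24) = mex({0, 1, 2, 3, 4}) = 5
G(25) = mex({0, 1, 3, 4, 7}) = 2
G(26) = mex({0, 1, 3, 4, 5, 7}) = 2
Therefore G(26) = 2.

2


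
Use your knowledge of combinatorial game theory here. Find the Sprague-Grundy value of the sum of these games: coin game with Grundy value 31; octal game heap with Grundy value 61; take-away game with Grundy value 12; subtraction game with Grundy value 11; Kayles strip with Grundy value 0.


By the Sprague-Grundy theorem, the Grundy value of a sum of games is the XOR of individual Grundy values.
coin game: Grundy value = 31. Running XOR: 0 XOR 31 = 31
octal game heap: Grundy value = 61. Running XOR: 31 XOR 61 = 34
take-away game: Grundy value = 12. Running XOR: 34 XOR 12 = 46
subtraction game: Grundy value = 11. Running XOR: 46 XOR 11 = 37
Kayles strip: Grundy value = 0. Running XOR: 37 XOR 0 = 37
The combined Grundy value is 37.

37


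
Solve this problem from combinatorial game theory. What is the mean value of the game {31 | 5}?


Game = {31 | 5}, a switch {a | b} with numbers a > b.
Its thermograph has left wall a - t and right wall b + t, which meet at t = (a - b)/2, where both equal (a + b)/2. So the mast (mean value) is at (a + b)/2.
Mean = (31 + (5))/2 = 36/2 = 18

18


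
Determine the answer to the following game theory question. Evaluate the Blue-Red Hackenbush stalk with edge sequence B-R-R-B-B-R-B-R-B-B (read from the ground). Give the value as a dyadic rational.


Edges (from ground): B-R-R-B-B-R-B-R-B-B
By Berlekamp's sign-expansion rule, a Blue-Red Hackenbush stalk has the value of the surreal number whose sign sequence is the edge sequence with B -> + and R -> -.
Sign sequence: +--++-+-++
Trace the sign expansion in the surreal number tree, starting from 0:
Edge 1: B (sign +) -> bounds (0, +inf), value = 1
Edge 2: R (sign -) -> bounds (0, 1), value = 1/2
Edge 3: R (sign -) -> bounds (0, 1/2), value = 1/4
Edge 4: B (sign +) -> bounds (1/4, 1/2), value = 3/8
Edge 5: B (sign +) -> bounds (3/8, 1/2), value = 7/16
Edge 6: R (sign -) -> bounds (3/8, 7/16), value = 13/32
Edge 7: B (sign +) -> bounds (13/32, 7/16), value = 27/64
Edge 8: R (sign -) -> bounds (13/32, 27/64), value = 53/128
Edge 9: B (sign +) -> bounds (53/128, 27/64), value = 107/256
Edge 10: B (sign +) -> bounds (107/256, 27/64), value = 215/512
Game value = 215/512

215/512


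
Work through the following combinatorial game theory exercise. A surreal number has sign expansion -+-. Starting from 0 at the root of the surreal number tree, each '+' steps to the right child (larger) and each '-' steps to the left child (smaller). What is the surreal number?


Sign expansion: -+-
Rule: track bounds (lo, hi), initially (-inf, +inf). On '+', the current value becomes lo and we move to the simplest number in (value, hi): value + 1 if hi = +inf, otherwise the midpoint (value + hi)/2. On '-', the current value becomes hi and we move to value - 1 if lo = -inf, otherwise the midpoint (lo + value)/2.
Start at 0.
Step 1: sign = -, move left. Bounds: (-inf, 0). Value = -1
Step 2: sign = +, move right. Bounds: (-1, 0). Value = -1/2
Step 3: sign = -, move left. Bounds: (-1, -1/2). Value = -3/4
The surreal number with sign expansion -+- is -3/4.

-3/4


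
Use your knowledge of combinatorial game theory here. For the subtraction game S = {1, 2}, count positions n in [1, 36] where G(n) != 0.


Subtraction set S = {1, 2}, so G(n) = n mod 3.
G(n) = 0 when n is a multiple of 3.
Multiples of 3 in [1, 36]: 12
N-positions (nonzero Grundy) = 36 - 12 = 24

24


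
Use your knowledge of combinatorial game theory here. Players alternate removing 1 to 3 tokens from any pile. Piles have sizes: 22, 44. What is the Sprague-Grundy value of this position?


Subtraction set: {1, 2, 3}
For this subtraction set, G(n) = n mod 4 (period = max + 1 = 4).
Pile 1 (size 22): G(22) = 22 mod 4 = 2
Pile 2 (size 44): G(44) = 44 mod 4 = 0
Total Grundy value = XOR of all: 2 XOR 0 = 2

2


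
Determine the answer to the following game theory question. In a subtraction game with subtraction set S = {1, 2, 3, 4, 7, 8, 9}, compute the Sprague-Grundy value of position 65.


The subtraction set is S = {1, 2, 3, 4, 7, 8, 9}.
G(k) = mex{ G(k - s) : s in S, s <= k }. We compute iteratively: G(0) = 0.
G(1) = mex({0}) = 1
G(2) = mex({0, 1}) = 2
G(3) = mex({0, 1, 2}) = 3
G(4) = mex({0, 1, 2, 3}) = 4
G(5) = mex({1, 2, 3, 4}) = 0
G(6) = mex({0, 2, 3, 4}) = 1
G(7) = mex({0, 1, 3, 4}) = 2
G(8) = mex({0, 1, 2, 4}) = 3
G(9) = mex({0, 1, 2, 3}) = 4
G(10) = mex({1, 2, 3, 4}) = 0
G(11) = mex({0, 2, 3, 4}) = 1
G(12) = mex({0, 1, 3, 4}) = 2
G(13) = mex({0, 1, 2, 4}) = 3
Observe that G(5)..G(13) = 0, 1, 2, 3, 4, 0, 1, 2, 3 repeats G(0)..G(8) = 0, 1, 2, 3, 4, 0, 1, 2, 3.
For k >= max(S) = 9, G(k) is determined by the previous 9 values G(k-9)..G(k-1); a window of 9 consecutive values has recurred shifted by 5, so by induction G(k + 5) = G(k) for all k >= 0: the sequence is periodic from the start with period 5.
One period: G(0..4) = 0, 1, 2, 3, 4.
65 mod 5 = 0, so G(65) = G(0) = 0.

0


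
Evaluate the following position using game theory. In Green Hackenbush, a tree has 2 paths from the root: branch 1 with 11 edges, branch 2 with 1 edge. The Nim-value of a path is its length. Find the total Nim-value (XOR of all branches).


The tree has 2 branches from the ground vertex.
In Green Hackenbush, the Nim-value of a simple path of length k is k.
Branch 1: length 11, Nim-value = 11
Branch 2: length 1, Nim-value = 1
Total Nim-value = XOR of all branch values:
0 XOR 11 = 11
11 XOR 1 = 10
Nim-value of the tree = 10

10


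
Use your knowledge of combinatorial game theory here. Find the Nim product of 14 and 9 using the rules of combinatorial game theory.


Nim multiplication is bilinear over XOR: (u XOR v) * w = (u*w) XOR (v*w).
So we split each operand into its bit components and XOR the pairwise Nim products.
14 = 2 + 4 + 8 (as XOR of powers of 2).
9 = 1 + 8 (as XOR of powers of 2).
Using the standard Nim-product table on single bits:
  2*2 = 3,   2*4 = 8,   2*8 = 12,
  4*4 = 6,   4*8 = 11,  8*8 = 13,
and  1*x = x (identity), k*l = l*k (commutative).
Pairwise Nim products:
  2 * 1 = 2
  2 * 8 = 12
  4 * 1 = 4
  4 * 8 = 11
  8 * 1 = 8
  8 * 8 = 13
XOR them: 2 XOR 12 XOR 4 XOR 11 XOR 8 XOR 13 = 4.
Result: 14 * 9 = 4 (in Nim).

4


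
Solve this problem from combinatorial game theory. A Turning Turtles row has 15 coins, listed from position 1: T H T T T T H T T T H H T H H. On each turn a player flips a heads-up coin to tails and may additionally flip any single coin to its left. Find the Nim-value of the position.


Coins: T H T T T T H T T T H H T H H
Key fact: a single head at position k behaves exactly like a Nim heap of size k (turning it to T and optionally flipping a coin at j < k corresponds to moving the heap from k to j, or to 0), and heads combine as a disjunctive sum (two heads at the same place would cancel, matching j XOR j = 0). So the Nim-value is the XOR of the 1-indexed positions of the heads.
Face-up positions (1-indexed): [2, 7, 11, 12, 14, 15]
XOR 0 with 2: 0 XOR 2 = 2
XOR 2 with 7: 2 XOR 7 = 5
XOR 5 with 11: 5 XOR 11 = 14
XOR 14 with 12: 14 XOR 12 = 2
XOR 2 with 14: 2 XOR 14 = 12
XOR 12 with 15: 12 XOR 15 = 3
Nim-value = 3

3


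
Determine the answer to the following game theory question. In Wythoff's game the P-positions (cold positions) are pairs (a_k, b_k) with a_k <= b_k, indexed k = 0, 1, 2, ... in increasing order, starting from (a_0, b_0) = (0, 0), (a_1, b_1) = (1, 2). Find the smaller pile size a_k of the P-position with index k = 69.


By Wythoff's theorem, a_k = floor(k * phi) and b_k = floor(k * phi^2) = a_k + k, where phi = (1 + sqrt(5))/2 is the golden ratio.
phi = (1 + sqrt(5))/2 = 1.618034
k = 69
k * phi = 69 * 1.618034 = 111.644345
a_69 = floor(k * phi) = 111

111


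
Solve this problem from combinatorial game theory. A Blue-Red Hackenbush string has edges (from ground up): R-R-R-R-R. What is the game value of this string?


Edges (from ground): R-R-R-R-R
By Berlekamp's sign-expansion rule, a Blue-Red Hackenbush stalk has the value of the surreal number whose sign sequence is the edge sequence with B -> + and R -> -.
Sign sequence: -----
Trace the sign expansion in the surreal number tree, starting from 0:
Edge 1: R (sign -) -> bounds (-inf, 0), value = -1
Edge 2: R (sign -) -> bounds (-inf, -1), value = -2
Edge 3: R (sign -) -> bounds (-inf, -2), value = -3
Edge 4: R (sign -) -> bounds (-inf, -3), value = -4
Edge 5: R (sign -) -> bounds (-inf, -4), value = -5
Game value = -5

-5


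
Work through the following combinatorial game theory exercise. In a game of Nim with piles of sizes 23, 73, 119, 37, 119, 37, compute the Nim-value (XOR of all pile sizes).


We need the XOR (exclusive or) of all pile sizes.
After XOR-ing pile 1 (size 23): 0 XOR 23 = 23
After XOR-ing pile 2 (size 73): 23 XOR 73 = 94
After XOR-ing pile 3 (size 119): 94 XOR 119 = 41
After XOR-ing pile 4 (size 37): 41 XOR 37 = 12
After XOR-ing pile 5 (size 119): 12 XOR 119 = 123
After XOR-ing pile 6 (size 37): 123 XOR 37 = 94
The Nim-value of this position is 94.

94


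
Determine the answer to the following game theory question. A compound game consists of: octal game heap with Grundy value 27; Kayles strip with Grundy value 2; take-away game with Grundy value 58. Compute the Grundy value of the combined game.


By the Sprague-Grundy theorem, the Grundy value of a sum of games is the XOR of individual Grundy values.
octal game heap: Grundy value = 27. Running XOR: 0 XOR 27 = 27
Kayles strip: Grundy value = 2. Running XOR: 27 XOR 2 = 25
take-away game: Grundy value = 58. Running XOR: 25 XOR 58 = 35
The combined Grundy value is 35.

35


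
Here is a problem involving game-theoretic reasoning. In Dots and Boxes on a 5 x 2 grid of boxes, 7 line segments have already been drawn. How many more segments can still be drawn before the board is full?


Grid: 5 x 2 boxes, i.e. 6 rows and 3 columns of dots.
Horizontal edges: (rows + 1) * cols = 6 * 2 = 12
Vertical edges: rows * (cols + 1) = 5 * 3 = 15
Total edges: 12 + 15 = 27
Edges drawn: 7
Remaining: 27 - 7 = 20

20


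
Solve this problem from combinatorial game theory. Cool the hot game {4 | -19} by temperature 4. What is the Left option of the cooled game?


Original game: {4 | -19} (a switch {a | b} with a > b).
Cooling by t (for t below the temperature (a - b)/2 = 23/2) taxes each move by t: {a | b} cooled by t is {a - t | b + t}.
Cooling amount: t = 4
Cooled Left option: 4 - 4 = 0
Cooled Right option: -19 + 4 = -15
Cooled game: {0 | -15}
Left option = 0

0


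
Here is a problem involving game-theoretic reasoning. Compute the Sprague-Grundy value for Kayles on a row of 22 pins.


Kayles: a move removes 1 or 2 adjacent pins from a contiguous row.
Removing pins from a row of k leaves two independent rows (a, b) with a + b = k - 1 (one pin) or a + b = k - 2 (two pins); an end removal gives a = 0.
By Sprague-Grundy, G(k) = mex{ G(a) XOR G(b) } over all these splits. G(0) = 0.
G(1): splits (0,0):0^0=0 -> mex({0}) = 1
G(2): splits (0,1):0^1=1 (0,0):0^0=0 -> mex({0, 1}) = 2
G(3): splits (0,2):0^2=2 (1,1):1^1=0 (0,1):0^1=1 -> mex({0, 1, 2}) = 3
G(4): splits (0,3):0^3=3 (1,2):1^2=3 (0,2):0^2=2 (1,1):1^1=0 -> mex({0, 2, 3}) = 1
G(5): splits (0,4):0^1=1 (1,3):1^3=2 (2,2):2^2=0 (0,3):0^3=3 (1,2):1^2=3 -> mex({0, 1, 2, 3}) = 4
G(6) = mex({0, 1, 2, 4}) = 3
G(7) = mex({0, 1, 3, 4, 5}) = 2
G(8) = mex({0, 2, 3, 5, 6}) = 1
G(9) = mex({0, 1, 2, 3, 6, 7}) = 4
G(10) = mex({0, 1, 3, 4, 5, 7}) = 2
G(11) = mex({0, 1, 2, 3, 4, 5}) = 6
G(12) = mex({0, 1, 2, 3, 5, 6, 7}) = 4
G(13) = mex({0, 2, 3, 4, 6, 7}) = 1
G(14) = mex({0, 1, 4, 5, 6, 7}) = 2
G(15) = mex({0, 1, 2, 3, 4, 5, 6}) = 7
G(16) = mex({0, 2, 3, 5, 6, 7}) = 1
G(17) = mex({0, 1, 2, 3, 5, 6, 7}) = 4
G(18) = mex({0, 1, 2, 4, 5, 6}) = 3
G(19) = mex({0, 1, 3, 4, 5, 7}) = 2
G(20) = mex({0, 2, 3, 4, 5, 6, 7}) = 1
G(21) = mex({0, 1, 2, 3, 5, 6, 7}) = 4
G(22) = mex({0, 1, 2, 3, 4, 5, 7}) = 6
Therefore G(22) = 6.

6


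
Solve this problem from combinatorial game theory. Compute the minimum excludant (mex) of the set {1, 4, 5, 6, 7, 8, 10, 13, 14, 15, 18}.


Set = {1, 4, 5, 6, 7, 8, 10, 13, 14, 15, 18}
0 is NOT in the set. This is the mex.
mex = 0

0


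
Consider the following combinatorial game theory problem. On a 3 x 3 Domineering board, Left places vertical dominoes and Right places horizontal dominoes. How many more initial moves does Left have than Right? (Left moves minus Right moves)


Board is 3 x 3 (rows x cols).
Left (vertical) placements: (rows-1) * cols = 2 * 3 = 6
Right (horizontal) placements: rows * (cols-1) = 3 * 2 = 6
Advantage = Left - Right = 6 - 6 = 0

0


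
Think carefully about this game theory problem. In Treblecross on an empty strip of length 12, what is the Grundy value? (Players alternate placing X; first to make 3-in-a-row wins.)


Treblecross: place X on empty cells; 3-in-a-row wins.
Playing within two cells of an existing X lets the opponent win at once, so sensible play treats the cells i-2..i+2 around each X as dead. The player left with no safe cell loses, so this is a normal-play take-away game on strips of safe cells.
Placing X at cell i (0-indexed) of a strip of k safe cells leaves independent strips of sizes max(0, i-2) and max(0, k-i-3). Hence G(k) = mex{ G(max(0,i-2)) XOR G(max(0,k-i-3)) : 0 <= i < k }, with G(0) = 0.
G(1): splits (0,0):0^0=0 -> mex({0}) = 1
G(2): splits (0,0):0^0=0 -> mex({0}) = 1
G(3): splits (0,0):0^0=0 -> mex({0}) = 1
G(4): splits (0,1):0^1=1 (0,0):0^0=0 -> mex({0, 1}) = 2
G(5): splits (0,2):0^1=1 (0,1):0^1=1 (0,0):0^0=0 -> mex({0, 1}) = 2
G(6) = mex({1}) = 0
G(7) = mex({0, 1, 2}) = 3
G(8) = mex({0, 1, 2}) = 3
G(9) = mex({0, 2}) = 1
G(10) = mex({0, 2, 3}) = 1
G(11) = mex({0, 3}) = 1
G(12) = mex({1, 3}) = 0
Therefore G(12) = 0.

0


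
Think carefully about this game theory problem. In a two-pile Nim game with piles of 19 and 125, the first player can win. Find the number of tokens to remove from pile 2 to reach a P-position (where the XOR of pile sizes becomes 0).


Piles: 19 and 125
Current XOR: 19 XOR 125 = 110 (non-zero, so this is an N-position).
To make the XOR zero, we need to find a move that balances the piles.
For pile 2 (size 125): target = 125 XOR 110 = 19
We reduce pile 2 from 125 to 19.
Tokens removed: 125 - 19 = 106
Verification: 19 XOR 19 = 0

106


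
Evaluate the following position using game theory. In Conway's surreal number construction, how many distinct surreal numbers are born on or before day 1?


Day 0: {|} = 0 is born. Count = 1.
Day n: the number of surreal numbers born by day n is 2^(n+1) - 1.
By day 0: 2^1 - 1 = 1
By day 1: 2^2 - 1 = 3
By day 1: 3 surreal numbers.

3


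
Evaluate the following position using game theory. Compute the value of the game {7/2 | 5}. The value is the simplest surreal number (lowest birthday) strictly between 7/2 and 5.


Left options: {7/2}, max = 7/2
Right options: {5}, min = 5
All options are numbers and max(Left) < min(Right), so by the simplicity theorem the value is the simplest (earliest-born) number strictly between 7/2 and 5.
The only integer strictly between 7/2 and 5 is 4.
No non-integer in the interval can be simpler: if x is a non-integer in the interval, then floor(x) or ceil(x) also lies in the interval (the interval contains an integer), and both are proper prefixes of x's sign expansion, i.e. born earlier. So the game value is 4.
Game value = 4

4


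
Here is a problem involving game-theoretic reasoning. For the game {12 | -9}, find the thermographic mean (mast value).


Game = {12 | -9}, a switch {a | b} with numbers a > b.
Its thermograph has left wall a - t and right wall b + t, which meet at t = (a - b)/2, where both equal (a + b)/2. So the mast (mean value) is at (a + b)/2.
Mean = (12 + (-9))/2 = 3/2 = 3/2

3/2


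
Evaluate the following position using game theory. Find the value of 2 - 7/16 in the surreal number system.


x = 2, y = 7/16
Converting to common denominator: 16
x = 32/16, y = 7/16
x - y = 2 - 7/16 = 25/16

25/16


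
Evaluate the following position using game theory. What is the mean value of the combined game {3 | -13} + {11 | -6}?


G1 = {3 | -13}, G2 = {11 | -6}
Each is a switch {a | b} with numbers a > b; its mean value is (a + b)/2, and mean value is additive over game sums: m(G1 + G2) = m(G1) + m(G2).
Mean of G1 = (3 + (-13))/2 = -10/2 = -5
Mean of G2 = (11 + (-6))/2 = 5/2 = 5/2
Mean of G1 + G2 = -5 + 5/2 = -5/2

-5/2


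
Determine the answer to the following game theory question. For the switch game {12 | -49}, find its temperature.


The game is {12 | -49}, a switch {a | b} with numbers a > b.
Cooling {a | b} by t gives {a - t | b + t}, which stops being hot when a - t = b + t, i.e. at t = (a - b)/2. So the temperature of a switch is (a - b)/2.
Temperature = (Left option - Right option) / 2
= (12 - (-49)) / 2
= 61 / 2
= 61/2

61/2


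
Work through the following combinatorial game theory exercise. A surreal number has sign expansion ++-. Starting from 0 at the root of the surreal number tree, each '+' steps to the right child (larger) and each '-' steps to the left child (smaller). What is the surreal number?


Sign expansion: ++-
Rule: track bounds (lo, hi), initially (-inf, +inf). On '+', the current value becomes lo and we move to the simplest number in (value, hi): value + 1 if hi = +inf, otherwise the midpoint (value + hi)/2. On '-', the current value becomes hi and we move to value - 1 if lo = -inf, otherwise the midpoint (lo + value)/2.
Start at 0.
Step 1: sign = +, move right. Bounds: (0, +inf). Value = 1
Step 2: sign = +, move right. Bounds: (1, +inf). Value = 2
Step 3: sign = -, move left. Bounds: (1, 2). Value = 3/2
The surreal number with sign expansion ++- is 3/2.

3/2


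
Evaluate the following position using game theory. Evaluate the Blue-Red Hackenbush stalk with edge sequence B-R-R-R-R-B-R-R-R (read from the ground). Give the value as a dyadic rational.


Edges (from ground): B-R-R-R-R-B-R-R-R
By Berlekamp's sign-expansion rule, a Blue-Red Hackenbush stalk has the value of the surreal number whose sign sequence is the edge sequence with B -> + and R -> -.
Sign sequence: +----+---
Trace the sign expansion in the surreal number tree, starting from 0:
Edge 1: B (sign +) -> bounds (0, +inf), value = 1
Edge 2: R (sign -) -> bounds (0, 1), value = 1/2
Edge 3: R (sign -) -> bounds (0, 1/2), value = 1/4
Edge 4: R (sign -) -> bounds (0, 1/4), value = 1/8
Edge 5: R (sign -) -> bounds (0, 1/8), value = 1/16
Edge 6: B (sign +) -> bounds (1/16, 1/8), value = 3/32
Edge 7: R (sign -) -> bounds (1/16, 3/32), value = 5/64
Edge 8: R (sign -) -> bounds (1/16, 5/64), value = 9/128
Edge 9: R (sign -) -> bounds (1/16, 9/128), value = 17/256
Game value = 17/256

17/256


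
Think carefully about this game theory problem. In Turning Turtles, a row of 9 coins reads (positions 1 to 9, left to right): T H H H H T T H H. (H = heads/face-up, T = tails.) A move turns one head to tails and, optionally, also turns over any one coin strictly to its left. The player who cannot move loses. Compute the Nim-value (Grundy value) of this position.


Coins: T H H H H T T H H
Key fact: a single head at position k behaves exactly like a Nim heap of size k (turning it to T and optionally flipping a coin at j < k corresponds to moving the heap from k to j, or to 0), and heads combine as a disjunctive sum (two heads at the same place would cancel, matching j XOR j = 0). So the Nim-value is the XOR of the 1-indexed positions of the heads.
Face-up positions (1-indexed): [2, 3, 4, 5, 8, 9]
XOR 0 with 2: 0 XOR 2 = 2
XOR 2 with 3: 2 XOR 3 = 1
XOR 1 with 4: 1 XOR 4 = 5
XOR 5 with 5: 5 XOR 5 = 0
XOR 0 with 8: 0 XOR 8 = 8
XOR 8 with 9: 8 XOR 9 = 1
Nim-value = 1

1


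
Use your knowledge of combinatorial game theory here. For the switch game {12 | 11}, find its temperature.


The game is {12 | 11}, a switch {a | b} with numbers a > b.
Cooling {a | b} by t gives {a - t | b + t}, which stops being hot when a - t = b + t, i.e. at t = (a - b)/2. So the temperature of a switch is (a - b)/2.
Temperature = (Left option - Right option) / 2
= (12 - (11)) / 2
= 1 / 2
= 1/2

1/2


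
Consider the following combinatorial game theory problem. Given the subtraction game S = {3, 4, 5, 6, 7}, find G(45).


The subtraction set is S = {3, 4, 5, 6, 7}.
G(k) = mex{ G(k - s) : s in S, s <= k }. We compute iteratively: G(0) = 0.
G(1) = mex({}) = 0
G(2) = mex({}) = 0
G(3) = mex({0}) = 1
G(4) = mex({0}) = 1
G(5) = mex({0}) = 1
G(6) = mex({0, 1}) = 2
G(7) = mex({0, 1}) = 2
G(8) = mex({0, 1}) = 2
G(9) = mex({0, 1, 2}) = 3
G(10) = mex({1, 2}) = 0
G(11) = mex({1, 2}) = 0
G(12) = mex({1, 2, 3}) = 0
G(13) = mex({0, 2, 3}) = 1
G(14) = mex({0, 2, 3}) = 1
G(15) = mex({0, 2, 3}) = 1
G(16) = mex({0, 1, 3}) = 2
Observe that G(10)..G(16) = 0, 0, 0, 1, 1, 1, 2 repeats G(0)..G(6) = 0, 0, 0, 1, 1, 1, 2.
For k >= max(S) = 7, G(k) is determined by the previous 7 values G(k-7)..G(k-1); a window of 7 consecutive values has recurred shifted by 10, so by induction G(k + 10) = G(k) for all k >= 0: the sequence is periodic from the start with period 10.
One period: G(0..9) = 0, 0, 0, 1, 1, 1, 2, 2, 2, 3.
45 mod 10 = 5, so G(45) = G(5) = 1.

1


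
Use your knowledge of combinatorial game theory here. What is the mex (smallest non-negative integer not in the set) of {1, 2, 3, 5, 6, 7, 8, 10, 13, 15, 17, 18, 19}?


Set = {1, 2, 3, 5, 6, 7, 8, 10, 13, 15, 17, 18, 19}
0 is NOT in the set. This is the mex.
mex = 0

0


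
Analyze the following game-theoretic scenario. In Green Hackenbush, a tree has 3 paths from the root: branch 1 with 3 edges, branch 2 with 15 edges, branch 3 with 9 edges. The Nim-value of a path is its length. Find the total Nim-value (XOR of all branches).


The tree has 3 branches from the ground vertex.
In Green Hackenbush, the Nim-value of a simple path of length k is k.
Branch 1: length 3, Nim-value = 3
Branch 2: length 15, Nim-value = 15
Branch 3: length 9, Nim-value = 9
Total Nim-value = XOR of all branch values:
0 XOR 3 = 3
3 XOR 15 = 12
12 XOR 9 = 5
Nim-value of the tree = 5

5


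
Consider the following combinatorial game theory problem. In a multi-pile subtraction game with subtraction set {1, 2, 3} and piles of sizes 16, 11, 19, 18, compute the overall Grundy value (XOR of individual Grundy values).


Subtraction set: {1, 2, 3}
For this subtraction set, G(n) = n mod 4 (period = max + 1 = 4).
Pile 1 (size 16): G(16) = 16 mod 4 = 0
Pile 2 (size 11): G(11) = 11 mod 4 = 3
Pile 3 (size 19): G(19) = 19 mod 4 = 3
Pile 4 (size 18): G(18) = 18 mod 4 = 2
Total Grundy value = XOR of all: 0 XOR 3 XOR 3 XOR 2 = 2

2


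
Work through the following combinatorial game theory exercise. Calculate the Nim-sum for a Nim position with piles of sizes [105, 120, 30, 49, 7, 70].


We need the XOR (exclusive or) of all pile sizes.
After XOR-ing pile 1 (size 105): 0 XOR 105 = 105
After XOR-ing pile 2 (size 120): 105 XOR 120 = 17
After XOR-ing pile 3 (size 30): 17 XOR 30 = 15
After XOR-ing pile 4 (size 49): 15 XOR 49 = 62
After XOR-ing pile 5 (size 7): 62 XOR 7 = 57
After XOR-ing pile 6 (size 70): 57 XOR 70 = 127
The Nim-value of this position is 127.

127
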